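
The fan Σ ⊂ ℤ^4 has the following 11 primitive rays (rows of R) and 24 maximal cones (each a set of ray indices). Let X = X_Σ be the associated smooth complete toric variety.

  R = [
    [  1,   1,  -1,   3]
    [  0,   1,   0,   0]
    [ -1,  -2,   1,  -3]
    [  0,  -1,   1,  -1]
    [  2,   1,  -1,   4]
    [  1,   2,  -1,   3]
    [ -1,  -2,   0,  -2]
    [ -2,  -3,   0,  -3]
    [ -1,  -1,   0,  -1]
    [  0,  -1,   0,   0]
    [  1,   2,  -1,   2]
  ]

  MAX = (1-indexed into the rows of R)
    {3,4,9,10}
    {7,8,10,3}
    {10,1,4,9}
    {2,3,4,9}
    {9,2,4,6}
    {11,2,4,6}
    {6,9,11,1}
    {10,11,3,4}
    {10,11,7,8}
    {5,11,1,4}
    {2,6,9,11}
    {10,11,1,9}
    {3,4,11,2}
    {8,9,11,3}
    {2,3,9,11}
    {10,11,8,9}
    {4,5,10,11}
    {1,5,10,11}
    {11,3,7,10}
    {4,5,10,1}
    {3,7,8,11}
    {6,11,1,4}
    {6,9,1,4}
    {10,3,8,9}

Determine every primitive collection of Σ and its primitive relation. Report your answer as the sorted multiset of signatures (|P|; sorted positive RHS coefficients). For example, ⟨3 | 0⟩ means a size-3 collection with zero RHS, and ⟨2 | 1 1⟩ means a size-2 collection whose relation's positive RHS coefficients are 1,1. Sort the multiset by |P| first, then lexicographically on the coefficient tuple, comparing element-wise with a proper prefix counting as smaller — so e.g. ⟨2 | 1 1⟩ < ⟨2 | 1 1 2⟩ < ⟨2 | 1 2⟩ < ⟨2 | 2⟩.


24 collections generate NE(X_Σ); each relation:

  {2,10}:  v_{2} + v_{10} = 0 — sig = ⟨2 | 0⟩
  {3,6}:  v_{3} + v_{6} = 0 — sig = ⟨2 | 0⟩
  {1,2}:  v_{1} + v_{2} = v_{6} — sig = ⟨2 | 1⟩
  {1,3}:  v_{1} + v_{3} = v_{10} — sig = ⟨2 | 1⟩
  {6,10}:  v_{6} + v_{10} = v_{1} — sig = ⟨2 | 1⟩
  {7,9}:  v_{7} + v_{9} = v_{8} — sig = ⟨2 | 1⟩
  {4,7}:  v_{4} + v_{7} = v_{3} + v_{10} — sig = ⟨2 | 1 1⟩
  {5,9}:  v_{5} + v_{9} = v_{1} + v_{10} — sig = ⟨2 | 1 1⟩
  {2,5}:  v_{2} + v_{5} = v_{1} + v_{4} + v_{11} — sig = ⟨2 | 1 1 1⟩
  {2,7}:  v_{2} + v_{7} = v_{3} + v_{9} + v_{11} — sig = ⟨2 | 1 1 1⟩
  {4,8}:  v_{4} + v_{8} = v_{3} + v_{9} + v_{10} — sig = ⟨2 | 1 1 1⟩
  {6,7}:  v_{6} + v_{7} = v_{9} + v_{10} + v_{11} — sig = ⟨2 | 1 1 1⟩
  {1,7}:  v_{1} + v_{7} = v_{9} + 2·v_{10} + v_{11} — sig = ⟨2 | 1 1 2⟩
  {2,8}:  v_{2} + v_{8} = v_{3} + 2·v_{9} + v_{11} — sig = ⟨2 | 1 1 2⟩
  {3,5}:  v_{3} + v_{5} = v_{4} + 2·v_{10} + v_{11} — sig = ⟨2 | 1 1 2⟩
  {5,6}:  v_{5} + v_{6} = 2·v_{1} + v_{4} + v_{11} — sig = ⟨2 | 1 1 2⟩
  {6,8}:  v_{6} + v_{8} = 2·v_{9} + v_{10} + v_{11} — sig = ⟨2 | 1 1 2⟩
  {5,8}:  v_{5} + v_{8} = v_{9} + 3·v_{10} + v_{11} — sig = ⟨2 | 1 1 3⟩
  {1,8}:  v_{1} + v_{8} = 2·v_{9} + 2·v_{10} + v_{11} — sig = ⟨2 | 1 2 2⟩
  {5,7}:  v_{5} + v_{7} = 3·v_{10} + v_{11} — sig = ⟨2 | 1 3⟩
  {4,9,11}:  v_{4} + v_{9} + v_{11} = 0 — sig = ⟨3 | 0⟩
  {1,4,10,11}:  v_{1} + v_{4} + v_{10} + v_{11} = v_{5} — sig = ⟨4 | 1⟩
  {3,9,10,11}:  v_{3} + v_{9} + v_{10} + v_{11} = v_{7} — sig = ⟨4 | 1⟩
  {3,8,10,11}:  v_{3} + v_{8} + v_{10} + v_{11} = 2·v_{7} — sig = ⟨4 | 2⟩

Signatures (|P|; sorted positive RHS coefficients), sorted:
    |P|=2: 20 collections, coeffs (), (), (1), (1), (1), (1), (1,1), (1,1), (1,1,1), (1,1,1), (1,1,1), (1,1,1), (1,1,2), (1,1,2), (1,1,2), (1,1,2), (1,1,2), (1,1,3), (1,2,2), (1,3)
    |P|=3: 1 collection, coeffs ()
    |P|=4: 3 collections, coeffs (1), (1), (2)


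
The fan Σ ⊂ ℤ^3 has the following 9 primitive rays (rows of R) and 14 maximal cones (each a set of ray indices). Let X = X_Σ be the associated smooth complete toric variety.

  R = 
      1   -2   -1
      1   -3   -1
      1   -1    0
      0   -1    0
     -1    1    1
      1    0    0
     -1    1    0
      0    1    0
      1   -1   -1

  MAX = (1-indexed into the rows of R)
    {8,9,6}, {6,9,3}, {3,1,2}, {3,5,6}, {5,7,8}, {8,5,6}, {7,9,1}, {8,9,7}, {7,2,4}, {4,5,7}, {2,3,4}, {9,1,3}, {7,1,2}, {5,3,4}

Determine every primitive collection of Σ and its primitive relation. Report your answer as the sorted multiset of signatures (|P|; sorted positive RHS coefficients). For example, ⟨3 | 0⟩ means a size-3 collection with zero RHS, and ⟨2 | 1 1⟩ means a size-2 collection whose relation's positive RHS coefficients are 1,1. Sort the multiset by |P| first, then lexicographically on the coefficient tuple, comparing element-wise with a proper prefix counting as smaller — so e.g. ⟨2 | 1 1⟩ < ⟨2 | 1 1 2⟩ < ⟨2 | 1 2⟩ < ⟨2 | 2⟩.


Minimal non-faces — 15 found among 9 rays, 14 max cones:

  {3,7}:  v_{3} + v_{7} = 0  so sig = ⟨2 | 0⟩
  {4,8}:  v_{4} + v_{8} = 0  so sig = ⟨2 | 0⟩
  {5,9}:  v_{5} + v_{9} = 0  so sig = ⟨2 | 0⟩
  {1,4}:  v_{1} + v_{4} = v_{2}  so sig = ⟨2 | 1⟩
  {1,5}:  v_{1} + v_{5} = v_{4}  so sig = ⟨2 | 1⟩
  {1,8}:  v_{1} + v_{8} = v_{9}  so sig = ⟨2 | 1⟩
  {2,8}:  v_{2} + v_{8} = v_{1}  so sig = ⟨2 | 1⟩
  {3,8}:  v_{3} + v_{8} = v_{6}  so sig = ⟨2 | 1⟩
  {4,6}:  v_{4} + v_{6} = v_{3}  so sig = ⟨2 | 1⟩
  {4,9}:  v_{4} + v_{9} = v_{1}  so sig = ⟨2 | 1⟩
  {6,7}:  v_{6} + v_{7} = v_{8}  so sig = ⟨2 | 1⟩
  {1,6}:  v_{1} + v_{6} = v_{3} + v_{9}  so sig = ⟨2 | 1 1⟩
  {2,6}:  v_{2} + v_{6} = v_{1} + v_{3}  so sig = ⟨2 | 1 1⟩
  {2,5}:  v_{2} + v_{5} = 2·v_{4}  so sig = ⟨2 | 2⟩
  {2,9}:  v_{2} + v_{9} = 2·v_{1}  so sig = ⟨2 | 2⟩

so the primitive-relation signature multiset is
    ⟨2 | 0⟩
    ⟨2 | 0⟩
    ⟨2 | 0⟩
    ⟨2 | 1⟩
    ⟨2 | 1⟩
    ⟨2 | 1⟩
    ⟨2 | 1⟩
    ⟨2 | 1⟩
    ⟨2 | 1⟩
    ⟨2 | 1⟩
    ⟨2 | 1⟩
    ⟨2 | 1 1⟩
    ⟨2 | 1 1⟩
    ⟨2 | 2⟩
    ⟨2 | 2⟩


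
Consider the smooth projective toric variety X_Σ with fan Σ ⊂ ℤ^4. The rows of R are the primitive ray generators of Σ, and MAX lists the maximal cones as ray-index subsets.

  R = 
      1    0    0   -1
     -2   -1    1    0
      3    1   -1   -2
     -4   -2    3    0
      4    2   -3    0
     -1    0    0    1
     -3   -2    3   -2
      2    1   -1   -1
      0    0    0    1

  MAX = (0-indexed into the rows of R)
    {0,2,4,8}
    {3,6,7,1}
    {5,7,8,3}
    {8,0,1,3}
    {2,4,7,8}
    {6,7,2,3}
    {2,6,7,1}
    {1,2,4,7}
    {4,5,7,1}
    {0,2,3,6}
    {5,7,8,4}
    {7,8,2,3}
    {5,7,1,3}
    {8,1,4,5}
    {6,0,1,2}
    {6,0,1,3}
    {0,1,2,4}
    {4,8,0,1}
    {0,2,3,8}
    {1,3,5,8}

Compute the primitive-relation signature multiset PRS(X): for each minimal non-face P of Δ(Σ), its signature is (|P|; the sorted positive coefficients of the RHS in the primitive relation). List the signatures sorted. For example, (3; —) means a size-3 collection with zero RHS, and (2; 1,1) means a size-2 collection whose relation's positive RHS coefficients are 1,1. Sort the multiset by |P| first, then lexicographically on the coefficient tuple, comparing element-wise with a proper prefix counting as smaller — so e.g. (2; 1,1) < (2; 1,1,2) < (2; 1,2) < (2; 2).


Δ(Σ) — 9 vertices, 10 min non-faces:

  {0,5}:  v_{0} + v_{5} = 0  →  sig = (2; —)
  {3,4}:  v_{3} + v_{4} = 0  →  sig = (2; —)
  {0,7}:  v_{0} + v_{7} = v_{2}  →  sig = (2; 1)
  {2,5}:  v_{2} + v_{5} = v_{7}  →  sig = (2; 1)
  {4,6}:  v_{4} + v_{6} = v_{1} + v_{2}  →  sig = (2; 1,1)
  {6,8}:  v_{6} + v_{8} = v_{0} + v_{3}  →  sig = (2; 1,1)
  {5,6}:  v_{5} + v_{6} = v_{1} + v_{3} + v_{7}  →  sig = (2; 1,1,1)
  {1,7,8}:  v_{1} + v_{7} + v_{8} = 0  →  sig = (3; —)
  {1,2,3}:  v_{1} + v_{2} + v_{3} = v_{6}  →  sig = (3; 1)
  {1,2,8}:  v_{1} + v_{2} + v_{8} = v_{0}  →  sig = (3; 1)

Sorted signature multiset PRS(X):
{ (2; —) ×2,  (2; 1) ×2,  (2; 1,1) ×2,  (2; 1,1,1),  (3; —),  (3; 1) ×2 }


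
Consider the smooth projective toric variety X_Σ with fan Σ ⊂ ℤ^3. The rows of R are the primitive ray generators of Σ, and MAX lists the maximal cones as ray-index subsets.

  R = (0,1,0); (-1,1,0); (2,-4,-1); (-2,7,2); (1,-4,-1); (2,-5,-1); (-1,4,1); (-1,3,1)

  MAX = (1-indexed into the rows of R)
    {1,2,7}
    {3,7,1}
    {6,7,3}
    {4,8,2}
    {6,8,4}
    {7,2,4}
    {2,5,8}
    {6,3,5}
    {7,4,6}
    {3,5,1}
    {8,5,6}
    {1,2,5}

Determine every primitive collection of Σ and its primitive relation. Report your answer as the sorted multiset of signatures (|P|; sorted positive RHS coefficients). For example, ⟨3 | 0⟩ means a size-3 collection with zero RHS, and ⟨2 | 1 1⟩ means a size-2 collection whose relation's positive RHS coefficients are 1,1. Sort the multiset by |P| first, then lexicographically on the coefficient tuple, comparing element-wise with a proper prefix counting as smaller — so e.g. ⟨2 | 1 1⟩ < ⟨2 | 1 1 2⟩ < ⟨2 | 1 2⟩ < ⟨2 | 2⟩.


Primitive collections (10):

  {5,7}:  v_{5} + v_{7} = 0 ; sig = ⟨2 | 0⟩
  {1,6}:  v_{1} + v_{6} = v_{3} ; sig = ⟨2 | 1⟩
  {1,8}:  v_{1} + v_{8} = v_{7} ; sig = ⟨2 | 1⟩
  {2,6}:  v_{2} + v_{6} = v_{5} ; sig = ⟨2 | 1⟩
  {4,5}:  v_{4} + v_{5} = v_{8} ; sig = ⟨2 | 1⟩
  {7,8}:  v_{7} + v_{8} = v_{4} ; sig = ⟨2 | 1⟩
  {2,3}:  v_{2} + v_{3} = v_{1} + v_{5} ; sig = ⟨2 | 1 1⟩
  {3,8}:  v_{3} + v_{8} = v_{6} + v_{7} ; sig = ⟨2 | 1 1⟩
  {3,4}:  v_{3} + v_{4} = v_{6} + 2·v_{7} ; sig = ⟨2 | 1 2⟩
  {1,4}:  v_{1} + v_{4} = 2·v_{7} ; sig = ⟨2 | 2⟩

so the primitive-relation signature multiset is
    |P|=2: 10 collections, coeffs (), (1), (1), (1), (1), (1), (1,1), (1,1), (1,2), (2)


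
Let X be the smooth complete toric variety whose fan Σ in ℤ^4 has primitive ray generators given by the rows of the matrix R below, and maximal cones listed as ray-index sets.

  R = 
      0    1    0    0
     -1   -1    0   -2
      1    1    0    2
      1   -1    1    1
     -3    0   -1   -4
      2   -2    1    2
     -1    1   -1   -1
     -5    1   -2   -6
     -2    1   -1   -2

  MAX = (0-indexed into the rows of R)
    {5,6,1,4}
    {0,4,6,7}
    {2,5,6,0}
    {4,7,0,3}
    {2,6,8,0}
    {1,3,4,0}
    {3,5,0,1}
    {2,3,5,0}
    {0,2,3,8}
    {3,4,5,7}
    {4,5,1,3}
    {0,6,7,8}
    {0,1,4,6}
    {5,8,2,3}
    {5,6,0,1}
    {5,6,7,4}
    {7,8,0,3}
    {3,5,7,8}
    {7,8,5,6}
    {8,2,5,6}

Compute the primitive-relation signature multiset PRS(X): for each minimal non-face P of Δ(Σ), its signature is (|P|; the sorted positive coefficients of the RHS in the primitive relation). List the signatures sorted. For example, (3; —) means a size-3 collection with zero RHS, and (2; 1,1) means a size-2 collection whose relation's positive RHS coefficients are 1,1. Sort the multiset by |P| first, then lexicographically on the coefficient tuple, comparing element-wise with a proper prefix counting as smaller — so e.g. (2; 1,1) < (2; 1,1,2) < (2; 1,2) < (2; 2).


The 10 primitive collections of Σ (r=9, n=4):

  • {1,2}:  v_{1} + v_{2} = 0  so sig = (2; —)
  • {3,6}:  v_{3} + v_{6} = 0  so sig = (2; —)
  • {1,8}:  v_{1} + v_{8} = v_{4}  so sig = (2; 1)
  • {2,4}:  v_{2} + v_{4} = v_{8}  so sig = (2; 1)
  • {4,8}:  v_{4} + v_{8} = v_{7}  so sig = (2; 1)
  • {1,7}:  v_{1} + v_{7} = 2·v_{4}  so sig = (2; 2)
  • {2,7}:  v_{2} + v_{7} = 2·v_{8}  so sig = (2; 2)
  • {0,5,8}:  v_{0} + v_{5} + v_{8} = 0  so sig = (3; —)
  • {0,4,5}:  v_{0} + v_{4} + v_{5} = v_{1}  so sig = (3; 1)
  • {0,5,7}:  v_{0} + v_{5} + v_{7} = v_{4}  so sig = (3; 1)

so the primitive-relation signature multiset is
    (2; —)
    (2; —)
    (2; 1)
    (2; 1)
    (2; 1)
    (2; 2)
    (2; 2)
    (3; —)
    (3; 1)
    (3; 1)


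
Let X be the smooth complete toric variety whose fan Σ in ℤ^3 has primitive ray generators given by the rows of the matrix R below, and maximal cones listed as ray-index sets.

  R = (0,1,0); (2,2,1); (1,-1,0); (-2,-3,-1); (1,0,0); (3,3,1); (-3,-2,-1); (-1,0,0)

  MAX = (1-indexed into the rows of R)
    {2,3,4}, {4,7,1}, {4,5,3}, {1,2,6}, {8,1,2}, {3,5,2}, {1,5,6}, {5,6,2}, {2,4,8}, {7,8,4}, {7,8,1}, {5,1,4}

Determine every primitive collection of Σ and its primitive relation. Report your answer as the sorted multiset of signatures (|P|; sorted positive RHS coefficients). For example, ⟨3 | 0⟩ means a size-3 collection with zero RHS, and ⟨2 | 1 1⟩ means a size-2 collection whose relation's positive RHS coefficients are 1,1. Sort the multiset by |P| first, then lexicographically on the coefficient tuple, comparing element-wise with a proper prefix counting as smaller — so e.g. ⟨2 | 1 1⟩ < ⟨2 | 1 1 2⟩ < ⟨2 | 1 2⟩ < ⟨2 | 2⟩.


Minimal non-faces — 14 found among 8 rays, 12 max cones:

  {5,8}:  v_{5} + v_{8} = 0  ⟹  sig = ⟨2 | 0⟩
  {1,3}:  v_{1} + v_{3} = v_{5}  ⟹  sig = ⟨2 | 1⟩
  {2,7}:  v_{2} + v_{7} = v_{8}  ⟹  sig = ⟨2 | 1⟩
  {3,7}:  v_{3} + v_{7} = v_{4}  ⟹  sig = ⟨2 | 1⟩
  {4,6}:  v_{4} + v_{6} = v_{5}  ⟹  sig = ⟨2 | 1⟩
  {6,7}:  v_{6} + v_{7} = v_{1}  ⟹  sig = ⟨2 | 1⟩
  {3,8}:  v_{3} + v_{8} = v_{2} + v_{4}  ⟹  sig = ⟨2 | 1 1⟩
  {5,7}:  v_{5} + v_{7} = v_{1} + v_{4}  ⟹  sig = ⟨2 | 1 1⟩
  {6,8}:  v_{6} + v_{8} = v_{1} + v_{2}  ⟹  sig = ⟨2 | 1 1⟩
  {3,6}:  v_{3} + v_{6} = v_{2} + 2·v_{5}  ⟹  sig = ⟨2 | 1 2⟩
  {1,2,4}:  v_{1} + v_{2} + v_{4} = 0  ⟹  sig = ⟨3 | 0⟩
  {1,2,5}:  v_{1} + v_{2} + v_{5} = v_{6}  ⟹  sig = ⟨3 | 1⟩
  {1,4,8}:  v_{1} + v_{4} + v_{8} = v_{7}  ⟹  sig = ⟨3 | 1⟩
  {2,4,5}:  v_{2} + v_{4} + v_{5} = v_{3}  ⟹  sig = ⟨3 | 1⟩

so the primitive-relation signature multiset is
    ⟨2 | 0⟩
    ⟨2 | 1⟩
    ⟨2 | 1⟩
    ⟨2 | 1⟩
    ⟨2 | 1⟩
    ⟨2 | 1⟩
    ⟨2 | 1 1⟩
    ⟨2 | 1 1⟩
    ⟨2 | 1 1⟩
    ⟨2 | 1 2⟩
    ⟨3 | 0⟩
    ⟨3 | 1⟩
    ⟨3 | 1⟩
    ⟨3 | 1⟩


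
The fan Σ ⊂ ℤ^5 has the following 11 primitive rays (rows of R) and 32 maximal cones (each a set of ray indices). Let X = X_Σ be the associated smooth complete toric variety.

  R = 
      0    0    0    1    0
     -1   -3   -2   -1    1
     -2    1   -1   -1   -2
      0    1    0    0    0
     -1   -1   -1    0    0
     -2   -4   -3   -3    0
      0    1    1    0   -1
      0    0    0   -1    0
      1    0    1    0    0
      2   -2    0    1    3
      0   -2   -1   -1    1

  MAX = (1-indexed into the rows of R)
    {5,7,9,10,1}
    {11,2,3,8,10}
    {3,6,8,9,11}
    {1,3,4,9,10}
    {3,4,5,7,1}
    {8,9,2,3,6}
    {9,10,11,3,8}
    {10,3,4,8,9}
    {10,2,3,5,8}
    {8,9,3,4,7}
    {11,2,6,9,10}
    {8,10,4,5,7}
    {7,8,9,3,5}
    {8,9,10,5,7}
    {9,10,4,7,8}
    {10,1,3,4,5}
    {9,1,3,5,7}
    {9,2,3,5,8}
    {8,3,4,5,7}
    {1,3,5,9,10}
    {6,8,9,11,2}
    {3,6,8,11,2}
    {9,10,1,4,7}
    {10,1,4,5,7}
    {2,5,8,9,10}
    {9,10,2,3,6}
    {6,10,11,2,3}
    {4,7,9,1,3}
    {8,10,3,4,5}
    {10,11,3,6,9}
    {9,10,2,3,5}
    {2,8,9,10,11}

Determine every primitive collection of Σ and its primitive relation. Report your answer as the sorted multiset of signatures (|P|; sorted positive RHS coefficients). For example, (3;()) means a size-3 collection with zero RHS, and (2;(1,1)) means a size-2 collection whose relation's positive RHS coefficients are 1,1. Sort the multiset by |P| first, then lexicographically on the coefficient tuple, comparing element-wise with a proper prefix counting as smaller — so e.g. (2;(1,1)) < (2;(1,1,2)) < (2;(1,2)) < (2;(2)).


18 collections generate NE(X_Σ); each relation:

  P={1,8}:  v_{1} + v_{8} = 0  →  sig = (2;())
  P={5,11}:  v_{5} + v_{11} = v_{2}  →  sig = (2;(1))
  P={4,11}:  v_{4} + v_{11} = v_{3} + v_{8} + v_{10}  →  sig = (2;(1,1,1))
  P={7,11}:  v_{7} + v_{11} = v_{5} + v_{8} + v_{9}  →  sig = (2;(1,1,1))
  P={1,11}:  v_{1} + v_{11} = v_{3} + v_{5} + v_{9} + v_{10}  →  sig = (2;(1,1,1,1))
  P={2,4}:  v_{2} + v_{4} = v_{3} + v_{5} + v_{8} + v_{10}  →  sig = (2;(1,1,1,1))
  P={6,7}:  v_{6} + v_{7} = v_{2} + v_{3} + v_{5} + v_{8} + 2·v_{9}  →  sig = (2;(1,1,1,1,2))
  P={1,2}:  v_{1} + v_{2} = v_{3} + 2·v_{5} + v_{9} + v_{10}  →  sig = (2;(1,1,1,2))
  P={1,6}:  v_{1} + v_{6} = v_{2} + 2·v_{3} + v_{5} + 2·v_{9} + v_{10}  →  sig = (2;(1,1,1,2,2))
  P={2,7}:  v_{2} + v_{7} = 2·v_{5} + v_{8} + v_{9}  →  sig = (2;(1,1,2))
  P={5,6}:  v_{5} + v_{6} = 2·v_{2} + v_{3} + v_{9}  →  sig = (2;(1,1,2))
  P={4,6}:  v_{4} + v_{6} = v_{3} + 2·v_{11}  →  sig = (2;(1,2))
  P={3,7,10}:  v_{3} + v_{7} + v_{10} = 0  →  sig = (3;())
  P={4,5,9}:  v_{4} + v_{5} + v_{9} = 0  →  sig = (3;())
  P={6,8,10}:  v_{6} + v_{8} + v_{10} = 3·v_{11}  →  sig = (3;(3))
  P={2,3,9,11}:  v_{2} + v_{3} + v_{9} + v_{11} = v_{6}  →  sig = (4;(1))
  P={3,5,8,9,10}:  v_{3} + v_{5} + v_{8} + v_{9} + v_{10} = v_{11}  →  sig = (5;(1))
  P={2,3,8,9,10}:  v_{2} + v_{3} + v_{8} + v_{9} + v_{10} = 2·v_{11}  →  sig = (5;(2))

Hence PRS(X_Σ) =
[(2;()), (2;(1)), (2;(1,1,1)), (2;(1,1,1)), (2;(1,1,1,1)), (2;(1,1,1,1)), (2;(1,1,1,1,2)), (2;(1,1,1,2)), (2;(1,1,1,2,2)), (2;(1,1,2)), (2;(1,1,2)), (2;(1,2)), (3;()), (3;()), (3;(3)), (4;(1)), (5;(1)), (5;(2))]


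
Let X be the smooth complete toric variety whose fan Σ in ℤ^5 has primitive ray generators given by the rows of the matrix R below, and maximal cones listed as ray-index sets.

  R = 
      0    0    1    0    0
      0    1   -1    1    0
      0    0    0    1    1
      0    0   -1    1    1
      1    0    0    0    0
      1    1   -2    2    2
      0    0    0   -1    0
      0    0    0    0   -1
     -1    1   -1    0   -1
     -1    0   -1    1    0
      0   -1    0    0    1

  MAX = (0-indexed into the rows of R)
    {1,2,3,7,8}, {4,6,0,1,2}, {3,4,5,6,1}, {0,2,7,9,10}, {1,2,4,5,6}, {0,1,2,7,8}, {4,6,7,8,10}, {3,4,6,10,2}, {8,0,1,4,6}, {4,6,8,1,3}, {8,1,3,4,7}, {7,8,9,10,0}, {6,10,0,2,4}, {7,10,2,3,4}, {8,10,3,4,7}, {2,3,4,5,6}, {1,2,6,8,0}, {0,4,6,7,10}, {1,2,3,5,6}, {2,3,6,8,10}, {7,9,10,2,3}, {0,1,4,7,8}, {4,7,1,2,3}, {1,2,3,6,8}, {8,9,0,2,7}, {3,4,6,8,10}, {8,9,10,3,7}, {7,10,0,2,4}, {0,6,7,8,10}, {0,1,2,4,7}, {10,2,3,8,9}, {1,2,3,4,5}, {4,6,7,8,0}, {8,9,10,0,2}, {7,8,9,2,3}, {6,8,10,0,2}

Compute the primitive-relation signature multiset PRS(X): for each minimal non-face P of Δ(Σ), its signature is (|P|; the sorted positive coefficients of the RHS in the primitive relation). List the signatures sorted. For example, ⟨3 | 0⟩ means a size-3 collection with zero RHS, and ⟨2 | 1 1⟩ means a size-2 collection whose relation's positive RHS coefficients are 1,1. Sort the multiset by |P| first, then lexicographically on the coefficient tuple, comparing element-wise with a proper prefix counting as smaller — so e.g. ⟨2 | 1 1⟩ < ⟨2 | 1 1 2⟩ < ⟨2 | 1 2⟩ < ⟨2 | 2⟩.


Δ(Σ) — 11 vertices, 17 min non-faces:

  {0,3}:  v_{0} + v_{3} = v_{2}  so sig = ⟨2 | 1⟩
  {1,10}:  v_{1} + v_{10} = v_{3}  so sig = ⟨2 | 1⟩
  {4,9}:  v_{4} + v_{9} = v_{3} + v_{7}  so sig = ⟨2 | 1 1⟩
  {6,9}:  v_{6} + v_{9} = v_{8} + v_{10}  so sig = ⟨2 | 1 1⟩
  {5,7}:  v_{5} + v_{7} = v_{1} + v_{3} + v_{4}  so sig = ⟨2 | 1 1 1⟩
  {1,9}:  v_{1} + v_{9} = v_{2} + v_{3} + v_{7} + v_{8}  so sig = ⟨2 | 1 1 1 1⟩
  {0,5}:  v_{0} + v_{5} = v_{1} + 2·v_{2} + v_{4} + v_{6}  so sig = ⟨2 | 1 1 1 2⟩
  {5,10}:  v_{5} + v_{10} = v_{2} + 2·v_{3} + v_{4} + v_{6}  so sig = ⟨2 | 1 1 1 2⟩
  {5,8}:  v_{5} + v_{8} = 2·v_{1} + v_{3} + v_{6}  so sig = ⟨2 | 1 1 2⟩
  {5,9}:  v_{5} + v_{9} = v_{1} + 2·v_{3}  so sig = ⟨2 | 1 2⟩
  {2,6,7}:  v_{2} + v_{6} + v_{7} = 0  so sig = ⟨3 | 0⟩
  {2,4,8}:  v_{2} + v_{4} + v_{8} = v_{1}  so sig = ⟨3 | 1⟩
  {1,6,7}:  v_{1} + v_{6} + v_{7} = v_{4} + v_{8}  so sig = ⟨3 | 1 1⟩
  {3,6,7}:  v_{3} + v_{6} + v_{7} = v_{4} + v_{8} + v_{10}  so sig = ⟨3 | 1 1 1⟩
  {0,4,8,10}:  v_{0} + v_{4} + v_{8} + v_{10} = 0  so sig = ⟨4 | 0⟩
  {2,7,8,10}:  v_{2} + v_{7} + v_{8} + v_{10} = v_{9}  so sig = ⟨4 | 1⟩
  {1,2,3,4,6}:  v_{1} + v_{2} + v_{3} + v_{4} + v_{6} = v_{5}  so sig = ⟨5 | 1⟩

Signatures (|P|; sorted positive RHS coefficients), sorted:
    ⟨2 | 1⟩
    ⟨2 | 1⟩
    ⟨2 | 1 1⟩
    ⟨2 | 1 1⟩
    ⟨2 | 1 1 1⟩
    ⟨2 | 1 1 1 1⟩
    ⟨2 | 1 1 1 2⟩
    ⟨2 | 1 1 1 2⟩
    ⟨2 | 1 1 2⟩
    ⟨2 | 1 2⟩
    ⟨3 | 0⟩
    ⟨3 | 1⟩
    ⟨3 | 1 1⟩
    ⟨3 | 1 1 1⟩
    ⟨4 | 0⟩
    ⟨4 | 1⟩
    ⟨5 | 1⟩


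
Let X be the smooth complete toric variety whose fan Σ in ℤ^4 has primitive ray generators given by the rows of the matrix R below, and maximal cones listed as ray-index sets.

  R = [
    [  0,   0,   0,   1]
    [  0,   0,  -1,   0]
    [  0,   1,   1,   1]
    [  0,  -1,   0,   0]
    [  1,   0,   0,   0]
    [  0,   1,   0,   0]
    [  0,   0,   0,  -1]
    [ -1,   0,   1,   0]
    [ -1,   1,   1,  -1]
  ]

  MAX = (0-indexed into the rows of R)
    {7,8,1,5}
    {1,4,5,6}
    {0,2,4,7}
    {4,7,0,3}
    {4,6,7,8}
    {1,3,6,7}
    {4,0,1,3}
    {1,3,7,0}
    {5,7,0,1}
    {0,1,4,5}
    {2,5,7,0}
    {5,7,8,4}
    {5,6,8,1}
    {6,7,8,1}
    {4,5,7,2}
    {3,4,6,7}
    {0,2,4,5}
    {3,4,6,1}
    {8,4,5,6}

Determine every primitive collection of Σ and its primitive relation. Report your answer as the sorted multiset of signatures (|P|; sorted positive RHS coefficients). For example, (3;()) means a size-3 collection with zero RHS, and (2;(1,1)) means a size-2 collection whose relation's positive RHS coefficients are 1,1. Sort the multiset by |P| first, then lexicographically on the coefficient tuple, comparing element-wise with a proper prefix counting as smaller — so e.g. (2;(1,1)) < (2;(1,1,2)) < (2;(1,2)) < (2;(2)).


|primitive collections| = 12. Relations:

  P={0,6}:  v_{0} + v_{6} = 0  so sig = (2;())
  P={3,5}:  v_{3} + v_{5} = 0  so sig = (2;())
  P={0,8}:  v_{0} + v_{8} = v_{5} + v_{7}  so sig = (2;(1,1))
  P={1,2}:  v_{1} + v_{2} = v_{0} + v_{5}  so sig = (2;(1,1))
  P={3,8}:  v_{3} + v_{8} = v_{6} + v_{7}  so sig = (2;(1,1))
  P={2,3}:  v_{2} + v_{3} = v_{0} + v_{4} + v_{7}  so sig = (2;(1,1,1))
  P={2,6}:  v_{2} + v_{6} = v_{4} + v_{5} + v_{7}  so sig = (2;(1,1,1))
  P={2,8}:  v_{2} + v_{8} = v_{4} + 2·v_{5} + 2·v_{7}  so sig = (2;(1,2,2))
  P={1,4,7}:  v_{1} + v_{4} + v_{7} = 0  so sig = (3;())
  P={5,6,7}:  v_{5} + v_{6} + v_{7} = v_{8}  so sig = (3;(1))
  P={1,4,8}:  v_{1} + v_{4} + v_{8} = v_{5} + v_{6}  so sig = (3;(1,1))
  P={0,4,5,7}:  v_{0} + v_{4} + v_{5} + v_{7} = v_{2}  so sig = (4;(1))

Hence PRS(X_Σ) =
[(2;()), (2;()), (2;(1,1)), (2;(1,1)), (2;(1,1)), (2;(1,1,1)), (2;(1,1,1)), (2;(1,2,2)), (3;()), (3;(1)), (3;(1,1)), (4;(1))]


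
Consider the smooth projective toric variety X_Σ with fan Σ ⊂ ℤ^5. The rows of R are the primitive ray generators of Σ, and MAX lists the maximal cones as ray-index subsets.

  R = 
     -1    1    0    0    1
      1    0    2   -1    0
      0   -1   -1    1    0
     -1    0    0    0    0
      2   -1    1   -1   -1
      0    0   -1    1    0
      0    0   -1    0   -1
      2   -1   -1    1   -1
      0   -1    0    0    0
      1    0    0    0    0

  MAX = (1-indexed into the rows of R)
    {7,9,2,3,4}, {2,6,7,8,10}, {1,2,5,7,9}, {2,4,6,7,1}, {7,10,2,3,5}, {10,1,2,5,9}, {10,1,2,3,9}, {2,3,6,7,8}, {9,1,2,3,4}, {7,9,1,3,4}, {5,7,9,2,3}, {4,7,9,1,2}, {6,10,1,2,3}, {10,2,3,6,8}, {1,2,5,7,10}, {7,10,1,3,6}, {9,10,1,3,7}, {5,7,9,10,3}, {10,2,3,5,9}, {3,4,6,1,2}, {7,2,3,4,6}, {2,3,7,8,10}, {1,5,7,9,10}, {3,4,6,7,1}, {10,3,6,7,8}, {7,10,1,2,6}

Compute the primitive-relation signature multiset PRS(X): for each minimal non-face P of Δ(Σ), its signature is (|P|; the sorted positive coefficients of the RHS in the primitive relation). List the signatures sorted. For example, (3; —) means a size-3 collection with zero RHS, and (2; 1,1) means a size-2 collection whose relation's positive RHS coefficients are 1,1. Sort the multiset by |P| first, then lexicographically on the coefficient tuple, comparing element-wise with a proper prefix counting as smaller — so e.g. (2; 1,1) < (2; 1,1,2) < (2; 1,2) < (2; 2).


Minimal non-faces — 12 found among 10 rays, 26 max cones:

  {4,10}:  v_{4} + v_{10} = 0 — sig = (2; —)
  {6,9}:  v_{6} + v_{9} = v_{3} — sig = (2; 1)
  {1,8}:  v_{1} + v_{8} = v_{6} + v_{10} — sig = (2; 1,1)
  {4,5}:  v_{4} + v_{5} = v_{2} + v_{7} + v_{9} — sig = (2; 1,1,1)
  {4,8}:  v_{4} + v_{8} = v_{2} + v_{3} + v_{6} + v_{7} — sig = (2; 1,1,1,1)
  {5,6}:  v_{5} + v_{6} = v_{2} + v_{3} + v_{7} + v_{10} — sig = (2; 1,1,1,1)
  {8,9}:  v_{8} + v_{9} = v_{2} + 2·v_{3} + v_{7} + v_{10} — sig = (2; 1,1,1,2)
  {5,8}:  v_{5} + v_{8} = 2·v_{2} + 2·v_{3} + 2·v_{7} + 2·v_{10} — sig = (2; 2,2,2,2)
  {1,3,5}:  v_{1} + v_{3} + v_{5} = v_{9} + v_{10} — sig = (3; 1,1)
  {1,2,3,7}:  v_{1} + v_{2} + v_{3} + v_{7} = 0 — sig = (4; —)
  {2,7,9,10}:  v_{2} + v_{7} + v_{9} + v_{10} = v_{5} — sig = (4; 1)
  {2,3,6,7,10}:  v_{2} + v_{3} + v_{6} + v_{7} + v_{10} = v_{8} — sig = (5; 1)

Hence PRS(X_Σ) =
{ (2; —),  (2; 1),  (2; 1,1),  (2; 1,1,1),  (2; 1,1,1,1) ×2,  (2; 1,1,1,2),  (2; 2,2,2,2),  (3; 1,1),  (4; —),  (4; 1),  (5; 1) }


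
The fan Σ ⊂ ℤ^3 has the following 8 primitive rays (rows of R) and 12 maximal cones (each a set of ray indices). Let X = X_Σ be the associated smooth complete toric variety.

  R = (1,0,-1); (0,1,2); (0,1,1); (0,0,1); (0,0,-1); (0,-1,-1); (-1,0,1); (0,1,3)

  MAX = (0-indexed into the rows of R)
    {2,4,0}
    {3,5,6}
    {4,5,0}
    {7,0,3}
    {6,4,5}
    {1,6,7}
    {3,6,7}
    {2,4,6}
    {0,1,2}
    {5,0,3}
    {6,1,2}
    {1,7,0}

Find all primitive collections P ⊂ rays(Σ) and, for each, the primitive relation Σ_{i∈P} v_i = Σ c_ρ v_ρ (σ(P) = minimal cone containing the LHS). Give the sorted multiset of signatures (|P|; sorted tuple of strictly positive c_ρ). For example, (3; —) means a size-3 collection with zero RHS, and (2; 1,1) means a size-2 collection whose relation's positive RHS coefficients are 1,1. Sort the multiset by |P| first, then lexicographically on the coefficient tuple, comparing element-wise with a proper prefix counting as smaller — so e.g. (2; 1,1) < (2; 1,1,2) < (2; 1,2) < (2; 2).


Δ(Σ) — 8 vertices, 10 min non-faces:

  P = {0,6}:  v_{0} + v_{6} = 0  ⟹  sig = (2; —)
  P = {2,5}:  v_{2} + v_{5} = 0  ⟹  sig = (2; —)
  P = {3,4}:  v_{3} + v_{4} = 0  ⟹  sig = (2; —)
  P = {1,3}:  v_{1} + v_{3} = v_{7}  ⟹  sig = (2; 1)
  P = {1,4}:  v_{1} + v_{4} = v_{2}  ⟹  sig = (2; 1)
  P = {1,5}:  v_{1} + v_{5} = v_{3}  ⟹  sig = (2; 1)
  P = {2,3}:  v_{2} + v_{3} = v_{1}  ⟹  sig = (2; 1)
  P = {4,7}:  v_{4} + v_{7} = v_{1}  ⟹  sig = (2; 1)
  P = {2,7}:  v_{2} + v_{7} = 2·v_{1}  ⟹  sig = (2; 2)
  P = {5,7}:  v_{5} + v_{7} = 2·v_{3}  ⟹  sig = (2; 2)

Signatures (|P|; sorted positive RHS coefficients), sorted:
{ (2; —) ×3,  (2; 1) ×5,  (2; 2) ×2 }


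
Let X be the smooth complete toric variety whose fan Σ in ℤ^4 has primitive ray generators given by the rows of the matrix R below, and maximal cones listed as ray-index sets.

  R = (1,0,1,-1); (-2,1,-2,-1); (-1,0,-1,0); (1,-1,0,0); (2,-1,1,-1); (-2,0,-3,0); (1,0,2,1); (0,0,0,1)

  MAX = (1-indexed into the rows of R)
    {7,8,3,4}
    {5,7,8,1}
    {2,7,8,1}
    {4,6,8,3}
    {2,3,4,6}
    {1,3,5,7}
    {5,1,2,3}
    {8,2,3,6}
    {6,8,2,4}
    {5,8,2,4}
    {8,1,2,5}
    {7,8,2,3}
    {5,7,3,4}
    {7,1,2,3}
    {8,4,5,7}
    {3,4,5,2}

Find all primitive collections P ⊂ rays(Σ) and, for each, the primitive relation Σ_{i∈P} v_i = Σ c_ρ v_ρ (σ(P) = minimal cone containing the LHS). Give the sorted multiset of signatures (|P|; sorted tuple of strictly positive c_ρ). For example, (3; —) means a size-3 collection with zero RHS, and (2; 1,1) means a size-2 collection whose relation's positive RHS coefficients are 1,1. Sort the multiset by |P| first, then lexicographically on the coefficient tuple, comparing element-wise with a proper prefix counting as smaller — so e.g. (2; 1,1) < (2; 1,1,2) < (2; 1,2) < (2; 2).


9 minimal non-faces of Δ(Σ) (on 8 rays):

  P = {1,4}:  v_{1} + v_{4} = v_{5}  so sig = (2; 1)
  P = {1,6}:  v_{1} + v_{6} = v_{2} + v_{4}  so sig = (2; 1,1)
  P = {6,7}:  v_{6} + v_{7} = v_{3} + v_{8}  so sig = (2; 1,1)
  P = {5,6}:  v_{5} + v_{6} = v_{2} + 2·v_{4}  so sig = (2; 1,2)
  P = {1,3,8}:  v_{1} + v_{3} + v_{8} = 0  so sig = (3; —)
  P = {2,4,7}:  v_{2} + v_{4} + v_{7} = 0  so sig = (3; —)
  P = {2,5,7}:  v_{2} + v_{5} + v_{7} = v_{1}  so sig = (3; 1)
  P = {3,5,8}:  v_{3} + v_{5} + v_{8} = v_{4}  so sig = (3; 1)
  P = {2,3,4,8}:  v_{2} + v_{3} + v_{4} + v_{8} = v_{6}  so sig = (4; 1)

Hence PRS(X_Σ) =
    (2; 1)
    (2; 1,1)
    (2; 1,1)
    (2; 1,2)
    (3; —)
    (3; —)
    (3; 1)
    (3; 1)
    (4; 1)


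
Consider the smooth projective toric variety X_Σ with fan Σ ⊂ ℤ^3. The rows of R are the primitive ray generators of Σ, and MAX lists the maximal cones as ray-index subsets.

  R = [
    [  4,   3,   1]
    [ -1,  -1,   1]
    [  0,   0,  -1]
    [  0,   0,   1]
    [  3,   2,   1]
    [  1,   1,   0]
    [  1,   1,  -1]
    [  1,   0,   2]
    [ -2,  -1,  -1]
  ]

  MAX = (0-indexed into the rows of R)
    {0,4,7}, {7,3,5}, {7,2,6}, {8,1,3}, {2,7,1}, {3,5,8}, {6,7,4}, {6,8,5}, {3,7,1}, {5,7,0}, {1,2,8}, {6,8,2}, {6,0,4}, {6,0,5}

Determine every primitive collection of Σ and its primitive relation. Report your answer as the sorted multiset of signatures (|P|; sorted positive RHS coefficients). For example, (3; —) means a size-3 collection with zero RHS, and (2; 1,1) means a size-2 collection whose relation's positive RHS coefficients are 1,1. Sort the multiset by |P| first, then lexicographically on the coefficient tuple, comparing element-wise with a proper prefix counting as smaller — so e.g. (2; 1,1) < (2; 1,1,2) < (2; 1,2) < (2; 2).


Δ(Σ) — 9 vertices, 17 min non-faces:

  • {1,6}:  v_{1} + v_{6} = 0  ⇒ sig = (2; —)
  • {2,3}:  v_{2} + v_{3} = 0  ⇒ sig = (2; —)
  • {1,5}:  v_{1} + v_{5} = v_{3}  ⇒ sig = (2; 1)
  • {2,5}:  v_{2} + v_{5} = v_{6}  ⇒ sig = (2; 1)
  • {3,6}:  v_{3} + v_{6} = v_{5}  ⇒ sig = (2; 1)
  • {4,5}:  v_{4} + v_{5} = v_{0}  ⇒ sig = (2; 1)
  • {4,8}:  v_{4} + v_{8} = v_{5}  ⇒ sig = (2; 1)
  • {7,8}:  v_{7} + v_{8} = v_{1}  ⇒ sig = (2; 1)
  • {0,2}:  v_{0} + v_{2} = v_{4} + v_{6}  ⇒ sig = (2; 1,1)
  • {1,4}:  v_{1} + v_{4} = v_{5} + v_{7}  ⇒ sig = (2; 1,1)
  • {0,1}:  v_{0} + v_{1} = 2·v_{5} + v_{7}  ⇒ sig = (2; 1,2)
  • {2,4}:  v_{2} + v_{4} = 2·v_{6} + v_{7}  ⇒ sig = (2; 1,2)
  • {3,4}:  v_{3} + v_{4} = 2·v_{5} + v_{7}  ⇒ sig = (2; 1,2)
  • {0,3}:  v_{0} + v_{3} = 3·v_{5} + v_{7}  ⇒ sig = (2; 1,3)
  • {0,8}:  v_{0} + v_{8} = 2·v_{5}  ⇒ sig = (2; 2)
  • {5,6,7}:  v_{5} + v_{6} + v_{7} = v_{4}  ⇒ sig = (3; 1)
  • {0,6,7}:  v_{0} + v_{6} + v_{7} = 2·v_{4}  ⇒ sig = (3; 2)

Sorted signature multiset PRS(X):
[(2; —), (2; —), (2; 1), (2; 1), (2; 1), (2; 1), (2; 1), (2; 1), (2; 1,1), (2; 1,1), (2; 1,2), (2; 1,2), (2; 1,2), (2; 1,3), (2; 2), (3; 1), (3; 2)]


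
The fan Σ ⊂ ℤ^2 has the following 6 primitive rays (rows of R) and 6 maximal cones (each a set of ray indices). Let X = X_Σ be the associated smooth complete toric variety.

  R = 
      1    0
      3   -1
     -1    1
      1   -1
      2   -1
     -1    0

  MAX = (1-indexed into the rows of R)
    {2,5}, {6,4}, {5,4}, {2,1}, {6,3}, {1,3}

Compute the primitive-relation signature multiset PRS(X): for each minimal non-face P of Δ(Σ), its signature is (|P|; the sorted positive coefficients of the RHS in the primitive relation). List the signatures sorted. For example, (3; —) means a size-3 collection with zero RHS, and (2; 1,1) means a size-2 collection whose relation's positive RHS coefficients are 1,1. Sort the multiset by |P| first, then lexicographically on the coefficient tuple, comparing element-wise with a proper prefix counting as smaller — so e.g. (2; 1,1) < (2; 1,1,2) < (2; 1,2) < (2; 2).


9 minimal non-faces of Δ(Σ) (on 6 rays):

  P={1,6}:  v_{1} + v_{6} = 0 ; sig = (2; —)
  P={3,4}:  v_{3} + v_{4} = 0 ; sig = (2; —)
  P={1,4}:  v_{1} + v_{4} = v_{5} ; sig = (2; 1)
  P={1,5}:  v_{1} + v_{5} = v_{2} ; sig = (2; 1)
  P={2,6}:  v_{2} + v_{6} = v_{5} ; sig = (2; 1)
  P={3,5}:  v_{3} + v_{5} = v_{1} ; sig = (2; 1)
  P={5,6}:  v_{5} + v_{6} = v_{4} ; sig = (2; 1)
  P={2,3}:  v_{2} + v_{3} = 2·v_{1} ; sig = (2; 2)
  P={2,4}:  v_{2} + v_{4} = 2·v_{5} ; sig = (2; 2)

Sorted signature multiset PRS(X):
    |P|=2: 9 collections, coeffs (), (), (1), (1), (1), (1), (1), (2), (2)


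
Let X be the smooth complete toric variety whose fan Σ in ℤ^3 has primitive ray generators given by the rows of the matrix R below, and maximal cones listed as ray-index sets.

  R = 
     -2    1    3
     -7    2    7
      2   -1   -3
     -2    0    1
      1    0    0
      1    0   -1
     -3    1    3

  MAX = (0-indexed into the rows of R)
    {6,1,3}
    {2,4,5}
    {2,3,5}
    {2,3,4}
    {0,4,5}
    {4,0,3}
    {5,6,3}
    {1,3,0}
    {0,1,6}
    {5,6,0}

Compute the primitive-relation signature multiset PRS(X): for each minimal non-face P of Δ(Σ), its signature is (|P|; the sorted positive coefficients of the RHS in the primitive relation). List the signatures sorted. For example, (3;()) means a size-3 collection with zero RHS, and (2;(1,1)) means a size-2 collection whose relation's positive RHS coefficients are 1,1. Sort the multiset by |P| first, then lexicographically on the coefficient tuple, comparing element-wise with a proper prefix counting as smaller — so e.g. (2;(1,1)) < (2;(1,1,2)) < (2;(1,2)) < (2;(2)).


Minimal non-faces — 9 found among 7 rays, 10 max cones:

  • {0,2}:  v_{0} + v_{2} = 0 — sig = (2;())
  • {4,6}:  v_{4} + v_{6} = v_{0} — sig = (2;(1))
  • {1,2}:  v_{1} + v_{2} = v_{3} + v_{6} — sig = (2;(1,1))
  • {2,6}:  v_{2} + v_{6} = v_{3} + v_{5} — sig = (2;(1,1))
  • {1,4}:  v_{1} + v_{4} = 2·v_{0} + v_{3} — sig = (2;(1,2))
  • {1,5}:  v_{1} + v_{5} = 2·v_{6} — sig = (2;(2))
  • {3,4,5}:  v_{3} + v_{4} + v_{5} = 0 — sig = (3;())
  • {0,3,5}:  v_{0} + v_{3} + v_{5} = v_{6} — sig = (3;(1))
  • {0,3,6}:  v_{0} + v_{3} + v_{6} = v_{1} — sig = (3;(1))

Signatures (|P|; sorted positive RHS coefficients), sorted:
    (2;())
    (2;(1))
    (2;(1,1))
    (2;(1,1))
    (2;(1,2))
    (2;(2))
    (3;())
    (3;(1))
    (3;(1))


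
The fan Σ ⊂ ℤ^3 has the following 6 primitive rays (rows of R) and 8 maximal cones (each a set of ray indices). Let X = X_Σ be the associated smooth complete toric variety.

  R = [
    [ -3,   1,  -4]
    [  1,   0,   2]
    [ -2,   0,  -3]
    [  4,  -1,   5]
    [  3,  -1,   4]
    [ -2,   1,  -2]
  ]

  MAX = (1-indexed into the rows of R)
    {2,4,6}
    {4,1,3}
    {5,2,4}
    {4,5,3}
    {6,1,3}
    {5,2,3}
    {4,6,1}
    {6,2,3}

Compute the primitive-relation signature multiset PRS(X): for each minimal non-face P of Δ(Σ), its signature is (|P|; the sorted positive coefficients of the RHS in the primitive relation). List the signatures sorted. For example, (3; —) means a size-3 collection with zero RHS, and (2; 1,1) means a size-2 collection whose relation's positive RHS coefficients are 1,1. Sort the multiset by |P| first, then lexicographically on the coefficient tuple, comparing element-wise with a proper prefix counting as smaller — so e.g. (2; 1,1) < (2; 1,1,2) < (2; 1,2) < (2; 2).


Minimal non-faces — 5 found among 6 rays, 8 max cones:

  P = {1,5}:  v_{1} + v_{5} = 0 — sig = (2; —)
  P = {1,2}:  v_{1} + v_{2} = v_{6} — sig = (2; 1)
  P = {5,6}:  v_{5} + v_{6} = v_{2} — sig = (2; 1)
  P = {3,4,6}:  v_{3} + v_{4} + v_{6} = 0 — sig = (3; —)
  P = {2,3,4}:  v_{2} + v_{3} + v_{4} = v_{5} — sig = (3; 1)

Sorted signature multiset PRS(X):
    |P|=2: 3 collections, coeffs (), (1), (1)
    |P|=3: 2 collections, coeffs (), (1)


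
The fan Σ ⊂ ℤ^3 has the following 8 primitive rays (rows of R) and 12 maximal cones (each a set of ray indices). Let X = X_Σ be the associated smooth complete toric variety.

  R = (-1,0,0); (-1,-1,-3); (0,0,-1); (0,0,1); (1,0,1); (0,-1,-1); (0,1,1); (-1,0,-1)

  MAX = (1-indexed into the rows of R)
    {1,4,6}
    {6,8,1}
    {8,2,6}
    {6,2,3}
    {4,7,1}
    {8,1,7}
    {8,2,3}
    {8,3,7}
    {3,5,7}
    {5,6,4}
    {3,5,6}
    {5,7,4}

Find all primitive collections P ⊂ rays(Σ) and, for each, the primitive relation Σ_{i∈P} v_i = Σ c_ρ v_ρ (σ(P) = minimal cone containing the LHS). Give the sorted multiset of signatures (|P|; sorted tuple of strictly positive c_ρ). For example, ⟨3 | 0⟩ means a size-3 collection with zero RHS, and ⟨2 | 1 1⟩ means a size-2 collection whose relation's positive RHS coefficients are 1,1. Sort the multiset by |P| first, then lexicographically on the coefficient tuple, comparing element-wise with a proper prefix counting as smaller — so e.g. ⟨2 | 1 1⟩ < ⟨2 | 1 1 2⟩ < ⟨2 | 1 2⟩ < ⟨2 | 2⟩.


Minimal non-faces — 11 found among 8 rays, 12 max cones:

  P = {3,4}:  v_{3} + v_{4} = 0  ⇒ sig = ⟨2 | 0⟩
  P = {5,8}:  v_{5} + v_{8} = 0  ⇒ sig = ⟨2 | 0⟩
  P = {6,7}:  v_{6} + v_{7} = 0  ⇒ sig = ⟨2 | 0⟩
  P = {1,3}:  v_{1} + v_{3} = v_{8}  ⇒ sig = ⟨2 | 1⟩
  P = {1,5}:  v_{1} + v_{5} = v_{4}  ⇒ sig = ⟨2 | 1⟩
  P = {4,8}:  v_{4} + v_{8} = v_{1}  ⇒ sig = ⟨2 | 1⟩
  P = {2,4}:  v_{2} + v_{4} = v_{6} + v_{8}  ⇒ sig = ⟨2 | 1 1⟩
  P = {2,5}:  v_{2} + v_{5} = v_{3} + v_{6}  ⇒ sig = ⟨2 | 1 1⟩
  P = {2,7}:  v_{2} + v_{7} = v_{3} + v_{8}  ⇒ sig = ⟨2 | 1 1⟩
  P = {1,2}:  v_{1} + v_{2} = v_{6} + 2·v_{8}  ⇒ sig = ⟨2 | 1 2⟩
  P = {3,6,8}:  v_{3} + v_{6} + v_{8} = v_{2}  ⇒ sig = ⟨3 | 1⟩

so the primitive-relation signature multiset is
    ⟨2 | 0⟩
    ⟨2 | 0⟩
    ⟨2 | 0⟩
    ⟨2 | 1⟩
    ⟨2 | 1⟩
    ⟨2 | 1⟩
    ⟨2 | 1 1⟩
    ⟨2 | 1 1⟩
    ⟨2 | 1 1⟩
    ⟨2 | 1 2⟩
    ⟨3 | 1⟩


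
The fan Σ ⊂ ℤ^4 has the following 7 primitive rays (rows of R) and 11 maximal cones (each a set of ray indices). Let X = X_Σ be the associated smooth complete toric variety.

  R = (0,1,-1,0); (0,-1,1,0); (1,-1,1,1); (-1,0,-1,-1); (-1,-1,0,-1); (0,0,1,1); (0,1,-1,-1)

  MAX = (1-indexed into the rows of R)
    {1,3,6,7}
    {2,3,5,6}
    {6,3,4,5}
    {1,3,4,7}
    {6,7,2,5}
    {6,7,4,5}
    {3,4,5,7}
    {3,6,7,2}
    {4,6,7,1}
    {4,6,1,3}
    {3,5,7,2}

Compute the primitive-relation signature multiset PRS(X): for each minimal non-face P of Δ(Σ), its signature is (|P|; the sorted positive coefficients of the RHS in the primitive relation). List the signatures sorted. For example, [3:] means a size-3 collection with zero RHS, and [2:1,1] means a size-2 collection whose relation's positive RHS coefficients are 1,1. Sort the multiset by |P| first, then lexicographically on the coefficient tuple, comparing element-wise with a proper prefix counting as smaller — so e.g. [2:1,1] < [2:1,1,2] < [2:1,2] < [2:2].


Primitive collections (5):

  • {1,2}:  v_{1} + v_{2} = 0  so sig = [2:]
  • {1,5}:  v_{1} + v_{5} = v_{4}  so sig = [2:1]
  • {2,4}:  v_{2} + v_{4} = v_{5}  so sig = [2:1]
  • {3,4,6,7}:  v_{3} + v_{4} + v_{6} + v_{7} = 0  so sig = [4:]
  • {3,5,6,7}:  v_{3} + v_{5} + v_{6} + v_{7} = v_{2}  so sig = [4:1]

Hence PRS(X_Σ) =
[[2:], [2:1], [2:1], [4:], [4:1]]


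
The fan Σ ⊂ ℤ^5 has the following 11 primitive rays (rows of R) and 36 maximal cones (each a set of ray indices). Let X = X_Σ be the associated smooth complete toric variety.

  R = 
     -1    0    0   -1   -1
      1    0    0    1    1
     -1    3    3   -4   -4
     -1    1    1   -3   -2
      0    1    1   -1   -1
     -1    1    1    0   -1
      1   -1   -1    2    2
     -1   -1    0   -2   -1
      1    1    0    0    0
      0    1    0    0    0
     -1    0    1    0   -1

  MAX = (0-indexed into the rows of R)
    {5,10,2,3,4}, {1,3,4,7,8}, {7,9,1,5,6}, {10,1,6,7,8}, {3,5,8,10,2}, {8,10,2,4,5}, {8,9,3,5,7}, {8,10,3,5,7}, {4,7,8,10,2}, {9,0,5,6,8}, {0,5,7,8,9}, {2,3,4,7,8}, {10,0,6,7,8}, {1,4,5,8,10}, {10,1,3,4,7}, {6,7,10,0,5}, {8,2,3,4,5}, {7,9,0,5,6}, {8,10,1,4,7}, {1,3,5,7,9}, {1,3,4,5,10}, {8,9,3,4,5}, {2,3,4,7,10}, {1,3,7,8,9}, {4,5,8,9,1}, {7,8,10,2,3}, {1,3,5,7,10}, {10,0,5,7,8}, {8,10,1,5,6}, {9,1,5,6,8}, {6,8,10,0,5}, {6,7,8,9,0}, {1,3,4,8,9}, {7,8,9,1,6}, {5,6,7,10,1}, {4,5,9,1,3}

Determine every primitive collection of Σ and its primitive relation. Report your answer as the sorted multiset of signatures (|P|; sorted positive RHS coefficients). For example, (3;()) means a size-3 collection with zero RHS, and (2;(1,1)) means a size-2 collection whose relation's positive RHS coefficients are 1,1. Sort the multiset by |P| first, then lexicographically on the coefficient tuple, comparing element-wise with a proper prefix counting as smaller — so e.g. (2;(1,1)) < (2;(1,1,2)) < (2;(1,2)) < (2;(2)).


Δ(Σ) — 11 vertices, 18 min non-faces:

  • {0,1}:  v_{0} + v_{1} = 0  ⇒ sig = (2;())
  • {4,6}:  v_{4} + v_{6} = v_{1}  ⇒ sig = (2;(1))
  • {9,10}:  v_{9} + v_{10} = v_{5}  ⇒ sig = (2;(1))
  • {0,4}:  v_{0} + v_{4} = v_{5} + v_{7} + v_{8}  ⇒ sig = (2;(1,1,1))
  • {3,6}:  v_{3} + v_{6} = v_{1} + v_{7} + v_{9}  ⇒ sig = (2;(1,1,1))
  • {2,9}:  v_{2} + v_{9} = v_{3} + v_{4} + v_{5} + v_{8}  ⇒ sig = (2;(1,1,1,1))
  • {0,2}:  v_{0} + v_{2} = v_{3} + v_{5} + v_{7} + 2·v_{8} + v_{10}  ⇒ sig = (2;(1,1,1,1,2))
  • {0,3}:  v_{0} + v_{3} = v_{5} + 2·v_{7} + v_{8} + v_{9}  ⇒ sig = (2;(1,1,1,2))
  • {2,6}:  v_{2} + v_{6} = 2·v_{4}  ⇒ sig = (2;(2))
  • {1,2}:  v_{1} + v_{2} = 3·v_{4}  ⇒ sig = (2;(3))
  • {4,7,9}:  v_{4} + v_{7} + v_{9} = v_{3}  ⇒ sig = (3;(1))
  • {4,5,7}:  v_{4} + v_{5} + v_{7} = v_{3} + v_{10}  ⇒ sig = (3;(1,1))
  • {2,5,7}:  v_{2} + v_{5} + v_{7} = 2·v_{3} + v_{8} + 2·v_{10}  ⇒ sig = (3;(1,2,2))
  • {5,6,7,8}:  v_{5} + v_{6} + v_{7} + v_{8} = 0  ⇒ sig = (4;())
  • {1,5,7,8}:  v_{1} + v_{5} + v_{7} + v_{8} = v_{4}  ⇒ sig = (4;(1))
  • {3,4,8,10}:  v_{3} + v_{4} + v_{8} + v_{10} = v_{2}  ⇒ sig = (4;(1))
  • {1,3,5,8}:  v_{1} + v_{3} + v_{5} + v_{8} = 2·v_{4} + v_{9}  ⇒ sig = (4;(1,2))
  • {1,3,8,10}:  v_{1} + v_{3} + v_{8} + v_{10} = 2·v_{4}  ⇒ sig = (4;(2))

Hence PRS(X_Σ) =
    |P|=2: 10 collections, coeffs (), (1), (1), (1,1,1), (1,1,1), (1,1,1,1), (1,1,1,1,2), (1,1,1,2), (2), (3)
    |P|=3: 3 collections, coeffs (1), (1,1), (1,2,2)
    |P|=4: 5 collections, coeffs (), (1), (1), (1,2), (2)
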